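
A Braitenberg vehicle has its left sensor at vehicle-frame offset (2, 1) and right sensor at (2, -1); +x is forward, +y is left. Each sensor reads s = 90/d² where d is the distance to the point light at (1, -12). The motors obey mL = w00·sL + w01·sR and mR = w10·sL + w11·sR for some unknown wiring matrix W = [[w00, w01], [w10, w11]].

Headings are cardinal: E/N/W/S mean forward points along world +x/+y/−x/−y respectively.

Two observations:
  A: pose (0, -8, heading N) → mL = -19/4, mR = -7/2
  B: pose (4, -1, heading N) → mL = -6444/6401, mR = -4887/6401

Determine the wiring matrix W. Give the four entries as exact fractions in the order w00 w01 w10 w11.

-1 -1 -1 -1/2

obs A: pose=(0,-8,N) → sL=9/4, sR=5/2, mL=-19/4, mR=-7/2
obs B: pose=(4,-1,N) → sL=90/173, sR=18/37, mL=-6444/6401, mR=-4887/6401
sensor matrix S = [[9/4, 5/2], [90/173, 18/37]]; det S = -2637/12802
solve [mL_A; mL_B] = S·[w00; w01] and [mR_A; mR_B] = S·[w10; w11]:
  w00 = -1, w01 = -1, w10 = -1, w11 = -1/2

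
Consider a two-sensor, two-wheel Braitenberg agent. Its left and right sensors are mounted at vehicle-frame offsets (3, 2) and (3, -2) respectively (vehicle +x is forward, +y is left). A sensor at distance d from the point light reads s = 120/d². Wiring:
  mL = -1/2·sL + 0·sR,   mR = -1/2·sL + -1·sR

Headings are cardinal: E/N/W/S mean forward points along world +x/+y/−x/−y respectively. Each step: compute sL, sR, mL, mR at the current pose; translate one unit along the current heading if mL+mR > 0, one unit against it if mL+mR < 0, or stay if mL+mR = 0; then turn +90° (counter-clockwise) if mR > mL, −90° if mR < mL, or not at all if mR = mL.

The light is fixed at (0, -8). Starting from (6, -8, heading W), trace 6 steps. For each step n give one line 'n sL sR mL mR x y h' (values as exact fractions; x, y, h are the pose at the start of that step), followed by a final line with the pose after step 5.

n=0: pose=(6,-8,W); sL=120/13, sR=120/13; mL=-60/13, mR=-180/13; mL+mR=-240/13 → advance -1; mR−mL=-120/13 → turn -1·90°
n=1: pose=(7,-8,N); sL=60/17, sR=4/3; mL=-30/17, mR=-158/51; mL+mR=-248/51 → advance -1; mR−mL=-4/3 → turn -1·90°
n=2: pose=(7,-9,E); sL=120/101, sR=120/109; mL=-60/101, mR=-18660/11009; mL+mR=-25200/11009 → advance -1; mR−mL=-120/109 → turn -1·90°
n=3: pose=(6,-9,S); sL=3/2, sR=15/4; mL=-3/4, mR=-9/2; mL+mR=-21/4 → advance -1; mR−mL=-15/4 → turn -1·90°
n=4: pose=(6,-8,W); sL=120/13, sR=120/13; mL=-60/13, mR=-180/13; mL+mR=-240/13 → advance -1; mR−mL=-120/13 → turn -1·90°
n=5: pose=(7,-8,N); sL=60/17, sR=4/3; mL=-30/17, mR=-158/51; mL+mR=-248/51 → advance -1; mR−mL=-4/3 → turn -1·90°

0 120/13 120/13 -60/13 -180/13 6 -8 W
1 60/17 4/3 -30/17 -158/51 7 -8 N
2 120/101 120/109 -60/101 -18660/11009 7 -9 E
3 3/2 15/4 -3/4 -9/2 6 -9 S
4 120/13 120/13 -60/13 -180/13 6 -8 W
5 60/17 4/3 -30/17 -158/51 7 -8 N
final 7 -9 E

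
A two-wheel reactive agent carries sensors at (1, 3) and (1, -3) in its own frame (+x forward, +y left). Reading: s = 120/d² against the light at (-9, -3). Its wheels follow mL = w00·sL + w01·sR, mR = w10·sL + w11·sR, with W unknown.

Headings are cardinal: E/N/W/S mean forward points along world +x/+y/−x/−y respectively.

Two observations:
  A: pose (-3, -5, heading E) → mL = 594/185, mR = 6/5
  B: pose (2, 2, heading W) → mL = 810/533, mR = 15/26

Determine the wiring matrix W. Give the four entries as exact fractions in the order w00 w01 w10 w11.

1 1/2 1/2 0

obs A: pose=(-3,-5,E) → sL=12/5, sR=60/37, mL=594/185, mR=6/5
obs B: pose=(2,2,W) → sL=15/13, sR=30/41, mL=810/533, mR=15/26
sensor matrix S = [[12/5, 60/37], [15/13, 30/41]]; det S = -2268/19721
solve [mL_A; mL_B] = S·[w00; w01] and [mR_A; mR_B] = S·[w10; w11]:
  w00 = 1, w01 = 1/2, w10 = 1/2, w11 = 0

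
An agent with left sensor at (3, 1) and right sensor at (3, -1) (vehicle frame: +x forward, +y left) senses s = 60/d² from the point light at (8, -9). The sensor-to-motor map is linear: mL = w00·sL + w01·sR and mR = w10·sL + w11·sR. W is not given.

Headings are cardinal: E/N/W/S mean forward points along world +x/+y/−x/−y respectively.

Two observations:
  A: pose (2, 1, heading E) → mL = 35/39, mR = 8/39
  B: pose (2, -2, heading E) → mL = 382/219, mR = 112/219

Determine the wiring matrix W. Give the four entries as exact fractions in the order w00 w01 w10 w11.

1/2 1 -1 1

obs A: pose=(2,1,E) → sL=6/13, sR=2/3, mL=35/39, mR=8/39
obs B: pose=(2,-2,E) → sL=60/73, sR=4/3, mL=382/219, mR=112/219
sensor matrix S = [[6/13, 2/3], [60/73, 4/3]]; det S = 64/949
solve [mL_A; mL_B] = S·[w00; w01] and [mR_A; mR_B] = S·[w10; w11]:
  w00 = 1/2, w01 = 1, w10 = -1, w11 = 1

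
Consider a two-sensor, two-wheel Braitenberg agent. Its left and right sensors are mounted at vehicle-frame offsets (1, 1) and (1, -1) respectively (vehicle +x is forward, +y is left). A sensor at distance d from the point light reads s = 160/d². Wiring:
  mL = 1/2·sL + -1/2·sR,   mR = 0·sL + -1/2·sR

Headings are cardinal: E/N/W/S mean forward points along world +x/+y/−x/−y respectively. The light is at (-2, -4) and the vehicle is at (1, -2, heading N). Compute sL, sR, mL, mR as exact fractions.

left sensor world pos  = (0, -1); dL² = 13
right sensor world pos = (2, -1); dR² = 25
sL = 160/13 = 160/13
sR = 160/25 = 32/5
mL = 1/2·sL + -1/2·sR = 192/65
mR = 0·sL + -1/2·sR = -16/5

160/13 32/5 192/65 -16/5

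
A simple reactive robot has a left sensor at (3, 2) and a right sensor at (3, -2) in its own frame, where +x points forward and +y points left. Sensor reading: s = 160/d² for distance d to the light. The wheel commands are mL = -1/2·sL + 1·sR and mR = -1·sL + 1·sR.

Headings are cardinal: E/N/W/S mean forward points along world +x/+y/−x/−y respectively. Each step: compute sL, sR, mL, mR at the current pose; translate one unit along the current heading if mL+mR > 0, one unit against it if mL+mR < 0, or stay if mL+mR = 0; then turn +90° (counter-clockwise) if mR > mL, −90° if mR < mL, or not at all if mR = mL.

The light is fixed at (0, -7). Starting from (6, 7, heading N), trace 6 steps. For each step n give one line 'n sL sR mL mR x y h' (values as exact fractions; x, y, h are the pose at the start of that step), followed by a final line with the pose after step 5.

n=0: pose=(6,7,N); sL=32/61, sR=160/353; mL=4112/21533, mR=-1536/21533; mL+mR=2576/21533 → advance +1; mR−mL=-16/61 → turn -1·90°
n=1: pose=(6,8,E); sL=16/37, sR=16/25; mL=392/925, mR=192/925; mL+mR=584/925 → advance +1; mR−mL=-8/37 → turn -1·90°
n=2: pose=(7,8,S); sL=32/45, sR=160/169; mL=4496/7605, mR=1792/7605; mL+mR=2096/2535 → advance +1; mR−mL=-16/45 → turn -1·90°
n=3: pose=(7,7,W); sL=1, sR=10/17; mL=3/34, mR=-7/17; mL+mR=-11/34 → advance -1; mR−mL=-1/2 → turn -1·90°
n=4: pose=(8,7,N); sL=32/65, sR=160/389; mL=4176/25285, mR=-2048/25285; mL+mR=2128/25285 → advance +1; mR−mL=-16/65 → turn -1·90°
n=5: pose=(8,8,E); sL=16/41, sR=16/29; mL=424/1189, mR=192/1189; mL+mR=616/1189 → advance +1; mR−mL=-8/41 → turn -1·90°

0 32/61 160/353 4112/21533 -1536/21533 6 7 N
1 16/37 16/25 392/925 192/925 6 8 E
2 32/45 160/169 4496/7605 1792/7605 7 8 S
3 1 10/17 3/34 -7/17 7 7 W
4 32/65 160/389 4176/25285 -2048/25285 8 7 N
5 16/41 16/29 424/1189 192/1189 8 8 E
final 9 8 S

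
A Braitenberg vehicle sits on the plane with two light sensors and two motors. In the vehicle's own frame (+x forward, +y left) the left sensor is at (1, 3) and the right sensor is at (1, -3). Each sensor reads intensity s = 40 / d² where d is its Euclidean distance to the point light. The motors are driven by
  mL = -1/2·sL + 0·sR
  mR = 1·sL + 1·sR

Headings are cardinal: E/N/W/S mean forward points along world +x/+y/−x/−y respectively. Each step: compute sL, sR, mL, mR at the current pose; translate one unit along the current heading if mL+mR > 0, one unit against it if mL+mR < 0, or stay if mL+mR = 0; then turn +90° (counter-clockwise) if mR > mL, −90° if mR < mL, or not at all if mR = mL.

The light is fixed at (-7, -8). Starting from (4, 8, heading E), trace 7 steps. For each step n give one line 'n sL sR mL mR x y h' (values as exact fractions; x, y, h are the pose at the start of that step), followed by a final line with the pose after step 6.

0 8/101 40/313 -4/101 6544/31613 4 8 E
1 4/37 20/257 -2/37 1768/9509 5 8 N
2 40/317 40/521 -20/317 33520/165157 5 9 W
3 10/113 1/8 -5/113 193/904 4 9 S
4 8/101 40/313 -4/101 6544/31613 4 8 E
5 4/37 20/257 -2/37 1768/9509 5 8 N
6 40/317 40/521 -20/317 33520/165157 5 9 W
final 4 9 S

n=0: pose=(4,8,E); sL=8/101, sR=40/313; mL=-4/101, mR=6544/31613; mL+mR=5292/31613 → advance +1; mR−mL=7796/31613 → turn +1·90°
n=1: pose=(5,8,N); sL=4/37, sR=20/257; mL=-2/37, mR=1768/9509; mL+mR=1254/9509 → advance +1; mR−mL=2282/9509 → turn +1·90°
n=2: pose=(5,9,W); sL=40/317, sR=40/521; mL=-20/317, mR=33520/165157; mL+mR=23100/165157 → advance +1; mR−mL=43940/165157 → turn +1·90°
n=3: pose=(4,9,S); sL=10/113, sR=1/8; mL=-5/113, mR=193/904; mL+mR=153/904 → advance +1; mR−mL=233/904 → turn +1·90°
n=4: pose=(4,8,E); sL=8/101, sR=40/313; mL=-4/101, mR=6544/31613; mL+mR=5292/31613 → advance +1; mR−mL=7796/31613 → turn +1·90°
n=5: pose=(5,8,N); sL=4/37, sR=20/257; mL=-2/37, mR=1768/9509; mL+mR=1254/9509 → advance +1; mR−mL=2282/9509 → turn +1·90°
n=6: pose=(5,9,W); sL=40/317, sR=40/521; mL=-20/317, mR=33520/165157; mL+mR=23100/165157 → advance +1; mR−mL=43940/165157 → turn +1·90°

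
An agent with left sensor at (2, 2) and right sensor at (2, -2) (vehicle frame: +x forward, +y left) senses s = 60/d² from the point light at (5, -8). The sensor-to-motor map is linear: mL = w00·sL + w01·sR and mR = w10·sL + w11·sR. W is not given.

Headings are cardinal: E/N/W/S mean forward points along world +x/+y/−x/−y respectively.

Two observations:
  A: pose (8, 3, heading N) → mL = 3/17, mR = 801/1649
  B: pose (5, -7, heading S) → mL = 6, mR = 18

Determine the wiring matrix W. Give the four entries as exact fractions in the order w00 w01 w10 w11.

1/2 0 1/2 1

obs A: pose=(8,3,N) → sL=6/17, sR=30/97, mL=3/17, mR=801/1649
obs B: pose=(5,-7,S) → sL=12, sR=12, mL=6, mR=18
sensor matrix S = [[6/17, 30/97], [12, 12]]; det S = 864/1649
solve [mL_A; mL_B] = S·[w00; w01] and [mR_A; mR_B] = S·[w10; w11]:
  w00 = 1/2, w01 = 0, w10 = 1/2, w11 = 1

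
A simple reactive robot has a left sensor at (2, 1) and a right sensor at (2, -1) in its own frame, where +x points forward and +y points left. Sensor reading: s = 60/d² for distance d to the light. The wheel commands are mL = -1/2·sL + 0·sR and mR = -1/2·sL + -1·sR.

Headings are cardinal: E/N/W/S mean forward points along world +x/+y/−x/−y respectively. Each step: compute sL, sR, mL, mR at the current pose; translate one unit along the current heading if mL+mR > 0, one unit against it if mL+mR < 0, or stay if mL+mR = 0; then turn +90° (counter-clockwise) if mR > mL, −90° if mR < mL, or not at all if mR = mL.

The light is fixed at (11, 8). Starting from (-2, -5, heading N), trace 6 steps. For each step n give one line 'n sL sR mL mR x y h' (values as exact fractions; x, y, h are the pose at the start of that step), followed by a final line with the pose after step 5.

n=0: pose=(-2,-5,N); sL=60/317, sR=12/53; mL=-30/317, mR=-5394/16801; mL+mR=-6984/16801 → advance -1; mR−mL=-12/53 → turn -1·90°
n=1: pose=(-2,-6,E); sL=6/29, sR=30/173; mL=-3/29, mR=-1389/5017; mL+mR=-1908/5017 → advance -1; mR−mL=-30/173 → turn -1·90°
n=2: pose=(-3,-6,S); sL=12/85, sR=60/481; mL=-6/85, mR=-7986/40885; mL+mR=-10872/40885 → advance -1; mR−mL=-60/481 → turn -1·90°
n=3: pose=(-3,-5,W); sL=15/113, sR=3/20; mL=-15/226, mR=-489/2260; mL+mR=-639/2260 → advance -1; mR−mL=-3/20 → turn -1·90°
n=4: pose=(-2,-5,N); sL=60/317, sR=12/53; mL=-30/317, mR=-5394/16801; mL+mR=-6984/16801 → advance -1; mR−mL=-12/53 → turn -1·90°
n=5: pose=(-2,-6,E); sL=6/29, sR=30/173; mL=-3/29, mR=-1389/5017; mL+mR=-1908/5017 → advance -1; mR−mL=-30/173 → turn -1·90°

0 60/317 12/53 -30/317 -5394/16801 -2 -5 N
1 6/29 30/173 -3/29 -1389/5017 -2 -6 E
2 12/85 60/481 -6/85 -7986/40885 -3 -6 S
3 15/113 3/20 -15/226 -489/2260 -3 -5 W
4 60/317 12/53 -30/317 -5394/16801 -2 -5 N
5 6/29 30/173 -3/29 -1389/5017 -2 -6 E
final -3 -6 S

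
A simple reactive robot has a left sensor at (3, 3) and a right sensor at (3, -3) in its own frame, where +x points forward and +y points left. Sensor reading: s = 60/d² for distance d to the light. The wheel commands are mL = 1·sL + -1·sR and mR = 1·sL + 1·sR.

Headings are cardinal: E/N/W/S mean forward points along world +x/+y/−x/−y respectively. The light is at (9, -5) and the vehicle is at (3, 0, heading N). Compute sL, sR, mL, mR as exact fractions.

12/29 60/73 -864/2117 2616/2117

left sensor world pos  = (0, 3); dL² = 145
right sensor world pos = (6, 3); dR² = 73
sL = 60/145 = 12/29
sR = 60/73 = 60/73
mL = 1·sL + -1·sR = -864/2117
mR = 1·sL + 1·sR = 2616/2117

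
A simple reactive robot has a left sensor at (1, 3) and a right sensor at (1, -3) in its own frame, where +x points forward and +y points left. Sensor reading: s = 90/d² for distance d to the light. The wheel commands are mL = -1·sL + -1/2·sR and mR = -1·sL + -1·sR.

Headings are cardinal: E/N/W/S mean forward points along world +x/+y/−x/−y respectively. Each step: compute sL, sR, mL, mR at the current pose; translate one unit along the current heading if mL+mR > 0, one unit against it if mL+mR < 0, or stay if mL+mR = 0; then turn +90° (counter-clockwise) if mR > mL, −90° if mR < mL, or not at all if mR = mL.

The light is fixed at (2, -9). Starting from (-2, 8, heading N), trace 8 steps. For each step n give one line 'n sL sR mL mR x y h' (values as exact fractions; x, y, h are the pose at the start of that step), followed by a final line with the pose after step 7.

0 90/373 18/65 -9207/24245 -12564/24245 -2 8 N
1 9/37 45/89 -3267/6586 -2466/3293 -2 7 E
2 90/229 90/289 -36315/66181 -46620/66181 -3 7 S
3 45/116 45/218 -3105/6322 -7515/12644 -3 8 W
4 90/373 18/65 -9207/24245 -12564/24245 -2 8 N
5 9/37 45/89 -3267/6586 -2466/3293 -2 7 E
6 90/229 90/289 -36315/66181 -46620/66181 -3 7 S
7 45/116 45/218 -3105/6322 -7515/12644 -3 8 W
final -2 8 N

n=0: pose=(-2,8,N); sL=90/373, sR=18/65; mL=-9207/24245, mR=-12564/24245; mL+mR=-21771/24245 → advance -1; mR−mL=-9/65 → turn -1·90°
n=1: pose=(-2,7,E); sL=9/37, sR=45/89; mL=-3267/6586, mR=-2466/3293; mL+mR=-8199/6586 → advance -1; mR−mL=-45/178 → turn -1·90°
n=2: pose=(-3,7,S); sL=90/229, sR=90/289; mL=-36315/66181, mR=-46620/66181; mL+mR=-82935/66181 → advance -1; mR−mL=-45/289 → turn -1·90°
n=3: pose=(-3,8,W); sL=45/116, sR=45/218; mL=-3105/6322, mR=-7515/12644; mL+mR=-13725/12644 → advance -1; mR−mL=-45/436 → turn -1·90°
n=4: pose=(-2,8,N); sL=90/373, sR=18/65; mL=-9207/24245, mR=-12564/24245; mL+mR=-21771/24245 → advance -1; mR−mL=-9/65 → turn -1·90°
n=5: pose=(-2,7,E); sL=9/37, sR=45/89; mL=-3267/6586, mR=-2466/3293; mL+mR=-8199/6586 → advance -1; mR−mL=-45/178 → turn -1·90°
n=6: pose=(-3,7,S); sL=90/229, sR=90/289; mL=-36315/66181, mR=-46620/66181; mL+mR=-82935/66181 → advance -1; mR−mL=-45/289 → turn -1·90°
n=7: pose=(-3,8,W); sL=45/116, sR=45/218; mL=-3105/6322, mR=-7515/12644; mL+mR=-13725/12644 → advance -1; mR−mL=-45/436 → turn -1·90°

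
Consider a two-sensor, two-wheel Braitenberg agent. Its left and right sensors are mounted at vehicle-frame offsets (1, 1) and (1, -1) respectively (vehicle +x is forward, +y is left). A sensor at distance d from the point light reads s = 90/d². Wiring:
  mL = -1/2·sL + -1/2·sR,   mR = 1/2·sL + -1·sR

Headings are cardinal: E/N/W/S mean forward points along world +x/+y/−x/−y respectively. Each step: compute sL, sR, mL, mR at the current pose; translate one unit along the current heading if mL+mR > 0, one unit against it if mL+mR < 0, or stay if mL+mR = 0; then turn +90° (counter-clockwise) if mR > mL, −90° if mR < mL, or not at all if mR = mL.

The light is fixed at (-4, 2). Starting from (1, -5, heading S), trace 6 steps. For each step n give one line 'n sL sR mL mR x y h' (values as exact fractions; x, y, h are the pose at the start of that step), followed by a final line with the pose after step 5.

n=0: pose=(1,-5,S); sL=9/10, sR=9/8; mL=-81/80, mR=-27/40; mL+mR=-27/16 → advance -1; mR−mL=27/80 → turn +1·90°
n=1: pose=(1,-4,E); sL=90/61, sR=18/17; mL=-1314/1037, mR=-333/1037; mL+mR=-27/17 → advance -1; mR−mL=981/1037 → turn +1·90°
n=2: pose=(0,-4,N); sL=45/17, sR=9/5; mL=-189/85, mR=-81/170; mL+mR=-27/10 → advance -1; mR−mL=297/170 → turn +1·90°
n=3: pose=(0,-5,W); sL=90/73, sR=2; mL=-118/73, mR=-101/73; mL+mR=-3 → advance -1; mR−mL=17/73 → turn +1·90°
n=4: pose=(1,-5,S); sL=9/10, sR=9/8; mL=-81/80, mR=-27/40; mL+mR=-27/16 → advance -1; mR−mL=27/80 → turn +1·90°
n=5: pose=(1,-4,E); sL=90/61, sR=18/17; mL=-1314/1037, mR=-333/1037; mL+mR=-27/17 → advance -1; mR−mL=981/1037 → turn +1·90°

0 9/10 9/8 -81/80 -27/40 1 -5 S
1 90/61 18/17 -1314/1037 -333/1037 1 -4 E
2 45/17 9/5 -189/85 -81/170 0 -4 N
3 90/73 2 -118/73 -101/73 0 -5 W
4 9/10 9/8 -81/80 -27/40 1 -5 S
5 90/61 18/17 -1314/1037 -333/1037 1 -4 E
final 0 -4 N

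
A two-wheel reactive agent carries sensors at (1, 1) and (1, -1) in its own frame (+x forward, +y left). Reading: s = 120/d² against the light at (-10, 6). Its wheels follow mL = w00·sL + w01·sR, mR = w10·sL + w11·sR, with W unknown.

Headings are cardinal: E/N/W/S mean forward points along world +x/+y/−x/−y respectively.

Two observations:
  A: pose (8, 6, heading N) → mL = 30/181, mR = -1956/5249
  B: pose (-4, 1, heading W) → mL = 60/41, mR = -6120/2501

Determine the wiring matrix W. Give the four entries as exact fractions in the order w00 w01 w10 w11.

obs A: pose=(8,6,N) → sL=12/29, sR=60/181, mL=30/181, mR=-1956/5249
obs B: pose=(-4,1,W) → sL=120/61, sR=120/41, mL=60/41, mR=-6120/2501
sensor matrix S = [[12/29, 60/181], [120/61, 120/41]]; det S = 7338240/13127749
solve [mL_A; mL_B] = S·[w00; w01] and [mR_A; mR_B] = S·[w10; w11]:
  w00 = 0, w01 = 1/2, w10 = -1/2, w11 = -1/2

0 1/2 -1/2 -1/2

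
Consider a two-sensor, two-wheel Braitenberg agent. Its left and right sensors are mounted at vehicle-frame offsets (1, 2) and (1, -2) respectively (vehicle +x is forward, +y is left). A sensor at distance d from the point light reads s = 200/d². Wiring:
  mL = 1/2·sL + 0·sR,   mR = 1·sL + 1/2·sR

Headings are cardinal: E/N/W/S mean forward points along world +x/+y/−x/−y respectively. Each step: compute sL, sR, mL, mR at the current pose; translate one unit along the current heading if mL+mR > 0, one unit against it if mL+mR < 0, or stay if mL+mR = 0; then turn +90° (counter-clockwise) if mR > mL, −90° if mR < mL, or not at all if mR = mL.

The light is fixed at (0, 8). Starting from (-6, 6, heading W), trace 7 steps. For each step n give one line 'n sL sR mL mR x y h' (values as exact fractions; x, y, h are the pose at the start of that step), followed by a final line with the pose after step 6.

0 40/13 200/49 20/13 3260/637 -6 6 W
1 100/17 20/9 50/17 1070/153 -7 6 S
2 200/37 200/61 100/37 15900/2257 -7 5 E
3 50/17 10 25/17 135/17 -6 5 N
4 40/13 200/49 20/13 3260/637 -6 6 W
5 100/17 20/9 50/17 1070/153 -7 6 S
6 200/37 200/61 100/37 15900/2257 -7 5 E
final -6 5 N

n=0: pose=(-6,6,W); sL=40/13, sR=200/49; mL=20/13, mR=3260/637; mL+mR=4240/637 → advance +1; mR−mL=2280/637 → turn +1·90°
n=1: pose=(-7,6,S); sL=100/17, sR=20/9; mL=50/17, mR=1070/153; mL+mR=1520/153 → advance +1; mR−mL=620/153 → turn +1·90°
n=2: pose=(-7,5,E); sL=200/37, sR=200/61; mL=100/37, mR=15900/2257; mL+mR=22000/2257 → advance +1; mR−mL=9800/2257 → turn +1·90°
n=3: pose=(-6,5,N); sL=50/17, sR=10; mL=25/17, mR=135/17; mL+mR=160/17 → advance +1; mR−mL=110/17 → turn +1·90°
n=4: pose=(-6,6,W); sL=40/13, sR=200/49; mL=20/13, mR=3260/637; mL+mR=4240/637 → advance +1; mR−mL=2280/637 → turn +1·90°
n=5: pose=(-7,6,S); sL=100/17, sR=20/9; mL=50/17, mR=1070/153; mL+mR=1520/153 → advance +1; mR−mL=620/153 → turn +1·90°
n=6: pose=(-7,5,E); sL=200/37, sR=200/61; mL=100/37, mR=15900/2257; mL+mR=22000/2257 → advance +1; mR−mL=9800/2257 → turn +1·90°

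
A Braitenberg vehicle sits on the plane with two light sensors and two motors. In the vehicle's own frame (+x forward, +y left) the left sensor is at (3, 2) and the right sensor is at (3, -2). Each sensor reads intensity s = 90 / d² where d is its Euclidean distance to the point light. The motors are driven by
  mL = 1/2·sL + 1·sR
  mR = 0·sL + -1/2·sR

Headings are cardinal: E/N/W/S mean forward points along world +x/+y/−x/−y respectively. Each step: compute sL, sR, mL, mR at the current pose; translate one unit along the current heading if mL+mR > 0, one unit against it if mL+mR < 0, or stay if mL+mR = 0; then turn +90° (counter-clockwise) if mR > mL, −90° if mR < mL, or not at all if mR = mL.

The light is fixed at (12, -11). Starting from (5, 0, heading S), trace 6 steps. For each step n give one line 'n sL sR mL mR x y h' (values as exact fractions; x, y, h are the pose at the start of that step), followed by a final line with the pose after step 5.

n=0: pose=(5,0,S); sL=90/89, sR=18/29; mL=2907/2581, mR=-9/29; mL+mR=2106/2581 → advance +1; mR−mL=-3708/2581 → turn -1·90°
n=1: pose=(5,-1,W); sL=45/82, sR=45/122; mL=6435/10004, mR=-45/244; mL+mR=2295/5002 → advance +1; mR−mL=-2070/2501 → turn -1·90°
n=2: pose=(4,-1,N); sL=90/269, sR=18/41; mL=6687/11029, mR=-9/41; mL+mR=4266/11029 → advance +1; mR−mL=-9108/11029 → turn -1·90°
n=3: pose=(4,0,E); sL=45/97, sR=45/53; mL=11115/10282, mR=-45/106; mL+mR=3375/5141 → advance +1; mR−mL=-7740/5141 → turn -1·90°
n=4: pose=(5,0,S); sL=90/89, sR=18/29; mL=2907/2581, mR=-9/29; mL+mR=2106/2581 → advance +1; mR−mL=-3708/2581 → turn -1·90°
n=5: pose=(5,-1,W); sL=45/82, sR=45/122; mL=6435/10004, mR=-45/244; mL+mR=2295/5002 → advance +1; mR−mL=-2070/2501 → turn -1·90°

0 90/89 18/29 2907/2581 -9/29 5 0 S
1 45/82 45/122 6435/10004 -45/244 5 -1 W
2 90/269 18/41 6687/11029 -9/41 4 -1 N
3 45/97 45/53 11115/10282 -45/106 4 0 E
4 90/89 18/29 2907/2581 -9/29 5 0 S
5 45/82 45/122 6435/10004 -45/244 5 -1 W
final 4 -1 N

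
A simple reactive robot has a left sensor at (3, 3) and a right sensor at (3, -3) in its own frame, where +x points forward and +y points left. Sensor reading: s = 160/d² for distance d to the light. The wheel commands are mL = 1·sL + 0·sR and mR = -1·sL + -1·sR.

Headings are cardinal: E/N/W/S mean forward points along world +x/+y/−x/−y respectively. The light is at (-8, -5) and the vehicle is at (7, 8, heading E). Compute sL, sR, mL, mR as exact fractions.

8/29 20/53 8/29 -1004/1537

left sensor world pos  = (10, 11); dL² = 580
right sensor world pos = (10, 5); dR² = 424
sL = 160/580 = 8/29
sR = 160/424 = 20/53
mL = 1·sL + 0·sR = 8/29
mR = -1·sL + -1·sR = -1004/1537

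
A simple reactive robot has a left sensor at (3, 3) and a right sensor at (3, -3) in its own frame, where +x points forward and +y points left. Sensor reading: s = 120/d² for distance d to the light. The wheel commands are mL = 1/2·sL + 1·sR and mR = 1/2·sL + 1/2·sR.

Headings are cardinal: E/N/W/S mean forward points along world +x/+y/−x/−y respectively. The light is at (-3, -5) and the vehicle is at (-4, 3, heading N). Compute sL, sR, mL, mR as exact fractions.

120/137 24/25 4788/3425 3144/3425

left sensor world pos  = (-7, 6); dL² = 137
right sensor world pos = (-1, 6); dR² = 125
sL = 120/137 = 120/137
sR = 120/125 = 24/25
mL = 1/2·sL + 1·sR = 4788/3425
mR = 1/2·sL + 1/2·sR = 3144/3425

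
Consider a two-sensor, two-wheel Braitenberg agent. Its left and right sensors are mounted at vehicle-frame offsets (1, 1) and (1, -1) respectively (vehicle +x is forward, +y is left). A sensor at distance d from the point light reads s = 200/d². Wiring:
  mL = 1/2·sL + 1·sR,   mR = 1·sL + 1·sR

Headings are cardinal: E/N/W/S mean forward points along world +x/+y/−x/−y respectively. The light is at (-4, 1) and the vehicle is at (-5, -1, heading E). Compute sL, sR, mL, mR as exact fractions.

200 200/9 1100/9 2000/9

left sensor world pos  = (-4, 0); dL² = 1
right sensor world pos = (-4, -2); dR² = 9
sL = 200/1 = 200
sR = 200/9 = 200/9
mL = 1/2·sL + 1·sR = 1100/9
mR = 1·sL + 1·sR = 2000/9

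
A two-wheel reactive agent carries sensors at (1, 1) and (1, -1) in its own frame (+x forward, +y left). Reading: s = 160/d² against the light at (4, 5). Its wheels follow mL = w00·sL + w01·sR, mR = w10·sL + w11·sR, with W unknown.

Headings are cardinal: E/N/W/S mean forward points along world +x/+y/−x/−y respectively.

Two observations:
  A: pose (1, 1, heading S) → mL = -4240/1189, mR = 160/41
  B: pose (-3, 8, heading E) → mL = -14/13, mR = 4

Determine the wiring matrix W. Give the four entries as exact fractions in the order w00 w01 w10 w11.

-1 1/2 0 1

obs A: pose=(1,1,S) → sL=160/29, sR=160/41, mL=-4240/1189, mR=160/41
obs B: pose=(-3,8,E) → sL=40/13, sR=4, mL=-14/13, mR=4
sensor matrix S = [[160/29, 160/41], [40/13, 4]]; det S = 155520/15457
solve [mL_A; mL_B] = S·[w00; w01] and [mR_A; mR_B] = S·[w10; w11]:
  w00 = -1, w01 = 1/2, w10 = 0, w11 = 1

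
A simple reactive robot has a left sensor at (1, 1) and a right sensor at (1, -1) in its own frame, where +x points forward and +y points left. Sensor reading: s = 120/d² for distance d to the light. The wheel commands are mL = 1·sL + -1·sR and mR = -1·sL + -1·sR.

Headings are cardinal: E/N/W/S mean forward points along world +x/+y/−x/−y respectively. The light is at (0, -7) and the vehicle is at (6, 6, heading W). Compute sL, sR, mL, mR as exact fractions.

left sensor world pos  = (5, 5); dL² = 169
right sensor world pos = (5, 7); dR² = 221
sL = 120/169 = 120/169
sR = 120/221 = 120/221
mL = 1·sL + -1·sR = 480/2873
mR = -1·sL + -1·sR = -3600/2873

120/169 120/221 480/2873 -3600/2873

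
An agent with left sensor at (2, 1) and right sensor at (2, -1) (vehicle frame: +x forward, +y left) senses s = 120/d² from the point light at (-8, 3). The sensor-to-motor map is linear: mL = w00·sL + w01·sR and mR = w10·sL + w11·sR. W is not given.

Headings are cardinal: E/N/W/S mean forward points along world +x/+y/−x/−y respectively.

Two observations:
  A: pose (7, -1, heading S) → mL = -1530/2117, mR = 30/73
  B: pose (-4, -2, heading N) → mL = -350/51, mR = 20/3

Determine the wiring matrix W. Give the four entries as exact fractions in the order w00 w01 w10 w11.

-1/2 -1 1 0

obs A: pose=(7,-1,S) → sL=30/73, sR=15/29, mL=-1530/2117, mR=30/73
obs B: pose=(-4,-2,N) → sL=20/3, sR=60/17, mL=-350/51, mR=20/3
sensor matrix S = [[30/73, 15/29], [20/3, 60/17]]; det S = -71900/35989
solve [mL_A; mL_B] = S·[w00; w01] and [mR_A; mR_B] = S·[w10; w11]:
  w00 = -1/2, w01 = -1, w10 = 1, w11 = 0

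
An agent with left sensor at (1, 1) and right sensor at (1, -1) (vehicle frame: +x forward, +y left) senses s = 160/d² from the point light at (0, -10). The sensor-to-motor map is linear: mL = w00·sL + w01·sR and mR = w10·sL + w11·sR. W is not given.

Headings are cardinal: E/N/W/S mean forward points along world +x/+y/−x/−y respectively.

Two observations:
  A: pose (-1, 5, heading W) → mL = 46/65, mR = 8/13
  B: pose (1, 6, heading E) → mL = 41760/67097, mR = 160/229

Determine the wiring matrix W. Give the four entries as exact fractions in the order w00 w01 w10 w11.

1/2 1/2 0 1

obs A: pose=(-1,5,W) → sL=4/5, sR=8/13, mL=46/65, mR=8/13
obs B: pose=(1,6,E) → sL=160/293, sR=160/229, mL=41760/67097, mR=160/229
sensor matrix S = [[4/5, 8/13], [160/293, 160/229]]; det S = 194432/872261
solve [mL_A; mL_B] = S·[w00; w01] and [mR_A; mR_B] = S·[w10; w11]:
  w00 = 1/2, w01 = 1/2, w10 = 0, w11 = 1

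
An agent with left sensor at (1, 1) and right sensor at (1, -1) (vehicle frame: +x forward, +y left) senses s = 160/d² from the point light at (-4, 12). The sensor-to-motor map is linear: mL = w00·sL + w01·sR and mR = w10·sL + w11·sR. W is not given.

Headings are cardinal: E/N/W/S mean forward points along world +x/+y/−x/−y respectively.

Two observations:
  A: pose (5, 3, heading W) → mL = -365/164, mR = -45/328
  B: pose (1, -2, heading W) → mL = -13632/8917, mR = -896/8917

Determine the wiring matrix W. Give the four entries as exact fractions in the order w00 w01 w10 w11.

obs A: pose=(5,3,W) → sL=40/41, sR=5/4, mL=-365/164, mR=-45/328
obs B: pose=(1,-2,W) → sL=160/241, sR=32/37, mL=-13632/8917, mR=-896/8917
sensor matrix S = [[40/41, 5/4], [160/241, 32/37]]; det S = 5080/365597
solve [mL_A; mL_B] = S·[w00; w01] and [mR_A; mR_B] = S·[w10; w11]:
  w00 = -1, w01 = -1, w10 = 1/2, w11 = -1/2

-1 -1 1/2 -1/2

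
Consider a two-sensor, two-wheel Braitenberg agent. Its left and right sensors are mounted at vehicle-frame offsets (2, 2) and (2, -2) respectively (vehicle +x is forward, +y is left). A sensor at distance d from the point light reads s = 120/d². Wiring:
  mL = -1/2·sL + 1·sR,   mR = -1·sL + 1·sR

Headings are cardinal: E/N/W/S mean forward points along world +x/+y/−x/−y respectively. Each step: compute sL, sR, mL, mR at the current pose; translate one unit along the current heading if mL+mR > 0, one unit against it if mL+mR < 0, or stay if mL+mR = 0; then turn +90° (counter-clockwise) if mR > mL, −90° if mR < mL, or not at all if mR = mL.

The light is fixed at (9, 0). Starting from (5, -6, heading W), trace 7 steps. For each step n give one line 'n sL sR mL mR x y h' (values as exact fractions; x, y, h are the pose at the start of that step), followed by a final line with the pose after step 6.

n=0: pose=(5,-6,W); sL=6/5, sR=30/13; mL=111/65, mR=72/65; mL+mR=183/65 → advance +1; mR−mL=-3/5 → turn -1·90°
n=1: pose=(4,-6,N); sL=24/13, sR=24/5; mL=252/65, mR=192/65; mL+mR=444/65 → advance +1; mR−mL=-12/13 → turn -1·90°
n=2: pose=(4,-5,E); sL=20/3, sR=60/29; mL=-110/87, mR=-400/87; mL+mR=-170/29 → advance -1; mR−mL=-10/3 → turn -1·90°
n=3: pose=(3,-5,S); sL=24/13, sR=120/113; mL=204/1469, mR=-1152/1469; mL+mR=-948/1469 → advance -1; mR−mL=-12/13 → turn -1·90°
n=4: pose=(3,-4,W); sL=6/5, sR=30/17; mL=99/85, mR=48/85; mL+mR=147/85 → advance +1; mR−mL=-3/5 → turn -1·90°
n=5: pose=(2,-4,N); sL=24/17, sR=120/29; mL=1692/493, mR=1344/493; mL+mR=3036/493 → advance +1; mR−mL=-12/17 → turn -1·90°
n=6: pose=(2,-3,E); sL=60/13, sR=12/5; mL=6/65, mR=-144/65; mL+mR=-138/65 → advance -1; mR−mL=-30/13 → turn -1·90°

0 6/5 30/13 111/65 72/65 5 -6 W
1 24/13 24/5 252/65 192/65 4 -6 N
2 20/3 60/29 -110/87 -400/87 4 -5 E
3 24/13 120/113 204/1469 -1152/1469 3 -5 S
4 6/5 30/17 99/85 48/85 3 -4 W
5 24/17 120/29 1692/493 1344/493 2 -4 N
6 60/13 12/5 6/65 -144/65 2 -3 E
final 1 -3 S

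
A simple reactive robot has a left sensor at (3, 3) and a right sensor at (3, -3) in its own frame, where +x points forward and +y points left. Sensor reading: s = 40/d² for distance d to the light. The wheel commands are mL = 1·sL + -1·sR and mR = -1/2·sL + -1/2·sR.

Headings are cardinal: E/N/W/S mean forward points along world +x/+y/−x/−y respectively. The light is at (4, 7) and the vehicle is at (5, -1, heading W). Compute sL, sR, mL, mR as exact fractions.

left sensor world pos  = (2, -4); dL² = 125
right sensor world pos = (2, 2); dR² = 29
sL = 40/125 = 8/25
sR = 40/29 = 40/29
mL = 1·sL + -1·sR = -768/725
mR = -1/2·sL + -1/2·sR = -616/725

8/25 40/29 -768/725 -616/725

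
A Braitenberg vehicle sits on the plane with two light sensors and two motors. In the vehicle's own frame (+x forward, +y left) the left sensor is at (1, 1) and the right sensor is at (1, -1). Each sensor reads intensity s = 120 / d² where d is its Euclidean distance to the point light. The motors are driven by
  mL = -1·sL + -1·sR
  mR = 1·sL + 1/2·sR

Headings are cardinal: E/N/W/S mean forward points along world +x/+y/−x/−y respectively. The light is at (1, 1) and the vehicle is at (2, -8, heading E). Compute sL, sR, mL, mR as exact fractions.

30/17 15/13 -645/221 1035/442

left sensor world pos  = (3, -7); dL² = 68
right sensor world pos = (3, -9); dR² = 104
sL = 120/68 = 30/17
sR = 120/104 = 15/13
mL = -1·sL + -1·sR = -645/221
mR = 1·sL + 1/2·sR = 1035/442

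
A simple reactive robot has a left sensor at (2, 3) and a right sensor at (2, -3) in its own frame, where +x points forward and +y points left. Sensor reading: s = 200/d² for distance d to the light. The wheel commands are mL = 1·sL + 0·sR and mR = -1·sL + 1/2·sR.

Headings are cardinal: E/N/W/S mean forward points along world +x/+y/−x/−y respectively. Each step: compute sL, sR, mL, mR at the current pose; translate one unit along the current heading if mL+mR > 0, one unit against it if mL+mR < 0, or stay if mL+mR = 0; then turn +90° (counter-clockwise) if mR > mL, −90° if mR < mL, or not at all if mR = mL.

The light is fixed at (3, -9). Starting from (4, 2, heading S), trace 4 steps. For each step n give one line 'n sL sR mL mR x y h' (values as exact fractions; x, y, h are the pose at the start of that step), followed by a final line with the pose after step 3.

0 200/97 40/17 200/97 -1460/1649 4 2 S
1 4 20/17 4 -58/17 4 1 W
2 200/153 200/153 200/153 -100/153 3 1 N
3 1 50/17 1 8/17 3 2 E
final 4 2 S

n=0: pose=(4,2,S); sL=200/97, sR=40/17; mL=200/97, mR=-1460/1649; mL+mR=20/17 → advance +1; mR−mL=-4860/1649 → turn -1·90°
n=1: pose=(4,1,W); sL=4, sR=20/17; mL=4, mR=-58/17; mL+mR=10/17 → advance +1; mR−mL=-126/17 → turn -1·90°
n=2: pose=(3,1,N); sL=200/153, sR=200/153; mL=200/153, mR=-100/153; mL+mR=100/153 → advance +1; mR−mL=-100/51 → turn -1·90°
n=3: pose=(3,2,E); sL=1, sR=50/17; mL=1, mR=8/17; mL+mR=25/17 → advance +1; mR−mL=-9/17 → turn -1·90°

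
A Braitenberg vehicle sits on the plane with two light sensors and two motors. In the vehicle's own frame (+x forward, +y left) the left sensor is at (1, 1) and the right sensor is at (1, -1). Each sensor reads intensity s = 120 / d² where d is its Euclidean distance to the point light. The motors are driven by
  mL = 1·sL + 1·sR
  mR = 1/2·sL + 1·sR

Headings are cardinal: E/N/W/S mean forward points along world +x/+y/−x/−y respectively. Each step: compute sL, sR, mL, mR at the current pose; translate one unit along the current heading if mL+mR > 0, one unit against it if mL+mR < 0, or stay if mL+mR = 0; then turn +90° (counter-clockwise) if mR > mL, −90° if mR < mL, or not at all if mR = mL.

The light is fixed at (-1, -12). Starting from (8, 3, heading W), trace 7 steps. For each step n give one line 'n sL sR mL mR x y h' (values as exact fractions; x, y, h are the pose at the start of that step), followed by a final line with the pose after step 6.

0 6/13 3/8 87/104 63/104 8 3 W
1 24/61 120/337 15408/20557 11364/20557 7 3 N
2 12/37 20/51 1352/1887 1046/1887 7 4 E
3 24/65 120/289 14736/18785 11268/18785 8 4 S
4 6/13 3/8 87/104 63/104 8 3 W
5 24/61 120/337 15408/20557 11364/20557 7 3 N
6 12/37 20/51 1352/1887 1046/1887 7 4 E
final 8 4 S

n=0: pose=(8,3,W); sL=6/13, sR=3/8; mL=87/104, mR=63/104; mL+mR=75/52 → advance +1; mR−mL=-3/13 → turn -1·90°
n=1: pose=(7,3,N); sL=24/61, sR=120/337; mL=15408/20557, mR=11364/20557; mL+mR=26772/20557 → advance +1; mR−mL=-12/61 → turn -1·90°
n=2: pose=(7,4,E); sL=12/37, sR=20/51; mL=1352/1887, mR=1046/1887; mL+mR=2398/1887 → advance +1; mR−mL=-6/37 → turn -1·90°
n=3: pose=(8,4,S); sL=24/65, sR=120/289; mL=14736/18785, mR=11268/18785; mL+mR=26004/18785 → advance +1; mR−mL=-12/65 → turn -1·90°
n=4: pose=(8,3,W); sL=6/13, sR=3/8; mL=87/104, mR=63/104; mL+mR=75/52 → advance +1; mR−mL=-3/13 → turn -1·90°
n=5: pose=(7,3,N); sL=24/61, sR=120/337; mL=15408/20557, mR=11364/20557; mL+mR=26772/20557 → advance +1; mR−mL=-12/61 → turn -1·90°
n=6: pose=(7,4,E); sL=12/37, sR=20/51; mL=1352/1887, mR=1046/1887; mL+mR=2398/1887 → advance +1; mR−mL=-6/37 → turn -1·90°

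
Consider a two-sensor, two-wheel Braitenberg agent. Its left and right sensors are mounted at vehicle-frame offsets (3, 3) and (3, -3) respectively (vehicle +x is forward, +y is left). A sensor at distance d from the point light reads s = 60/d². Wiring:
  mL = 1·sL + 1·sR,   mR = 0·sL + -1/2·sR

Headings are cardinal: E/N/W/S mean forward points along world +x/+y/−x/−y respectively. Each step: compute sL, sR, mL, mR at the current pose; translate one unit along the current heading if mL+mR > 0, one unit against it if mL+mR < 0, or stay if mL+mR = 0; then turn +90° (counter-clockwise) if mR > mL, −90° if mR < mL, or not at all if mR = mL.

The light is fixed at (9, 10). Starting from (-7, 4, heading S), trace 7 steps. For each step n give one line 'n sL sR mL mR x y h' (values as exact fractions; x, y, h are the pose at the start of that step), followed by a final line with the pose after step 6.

0 6/25 30/221 2076/5525 -15/221 -7 4 S
1 60/461 60/377 50280/173797 -30/377 -7 3 W
2 15/104 15/53 2355/5512 -15/106 -8 3 N
3 12/41 60/277 5784/11357 -30/277 -8 4 E
4 6/25 30/221 2076/5525 -15/221 -7 4 S
5 60/461 60/377 50280/173797 -30/377 -7 3 W
6 15/104 15/53 2355/5512 -15/106 -8 3 N
final -8 4 E

n=0: pose=(-7,4,S); sL=6/25, sR=30/221; mL=2076/5525, mR=-15/221; mL+mR=1701/5525 → advance +1; mR−mL=-2451/5525 → turn -1·90°
n=1: pose=(-7,3,W); sL=60/461, sR=60/377; mL=50280/173797, mR=-30/377; mL+mR=36450/173797 → advance +1; mR−mL=-64110/173797 → turn -1·90°
n=2: pose=(-8,3,N); sL=15/104, sR=15/53; mL=2355/5512, mR=-15/106; mL+mR=1575/5512 → advance +1; mR−mL=-3135/5512 → turn -1·90°
n=3: pose=(-8,4,E); sL=12/41, sR=60/277; mL=5784/11357, mR=-30/277; mL+mR=4554/11357 → advance +1; mR−mL=-7014/11357 → turn -1·90°
n=4: pose=(-7,4,S); sL=6/25, sR=30/221; mL=2076/5525, mR=-15/221; mL+mR=1701/5525 → advance +1; mR−mL=-2451/5525 → turn -1·90°
n=5: pose=(-7,3,W); sL=60/461, sR=60/377; mL=50280/173797, mR=-30/377; mL+mR=36450/173797 → advance +1; mR−mL=-64110/173797 → turn -1·90°
n=6: pose=(-8,3,N); sL=15/104, sR=15/53; mL=2355/5512, mR=-15/106; mL+mR=1575/5512 → advance +1; mR−mL=-3135/5512 → turn -1·90°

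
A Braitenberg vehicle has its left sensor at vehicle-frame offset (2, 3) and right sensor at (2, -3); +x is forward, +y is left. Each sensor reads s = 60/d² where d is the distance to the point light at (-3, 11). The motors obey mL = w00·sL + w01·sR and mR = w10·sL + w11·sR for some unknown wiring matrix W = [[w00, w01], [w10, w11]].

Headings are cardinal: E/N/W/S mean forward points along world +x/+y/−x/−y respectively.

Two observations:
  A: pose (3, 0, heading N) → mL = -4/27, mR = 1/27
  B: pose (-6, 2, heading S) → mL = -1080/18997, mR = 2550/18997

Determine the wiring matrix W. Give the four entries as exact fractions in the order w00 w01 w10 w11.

-1/2 1/2 -1/2 1

obs A: pose=(3,0,N) → sL=2/3, sR=10/27, mL=-4/27, mR=1/27
obs B: pose=(-6,2,S) → sL=60/121, sR=60/157, mL=-1080/18997, mR=2550/18997
sensor matrix S = [[2/3, 10/27], [60/121, 60/157]]; det S = 12160/170973
solve [mL_A; mL_B] = S·[w00; w01] and [mR_A; mR_B] = S·[w10; w11]:
  w00 = -1/2, w01 = 1/2, w10 = -1/2, w11 = 1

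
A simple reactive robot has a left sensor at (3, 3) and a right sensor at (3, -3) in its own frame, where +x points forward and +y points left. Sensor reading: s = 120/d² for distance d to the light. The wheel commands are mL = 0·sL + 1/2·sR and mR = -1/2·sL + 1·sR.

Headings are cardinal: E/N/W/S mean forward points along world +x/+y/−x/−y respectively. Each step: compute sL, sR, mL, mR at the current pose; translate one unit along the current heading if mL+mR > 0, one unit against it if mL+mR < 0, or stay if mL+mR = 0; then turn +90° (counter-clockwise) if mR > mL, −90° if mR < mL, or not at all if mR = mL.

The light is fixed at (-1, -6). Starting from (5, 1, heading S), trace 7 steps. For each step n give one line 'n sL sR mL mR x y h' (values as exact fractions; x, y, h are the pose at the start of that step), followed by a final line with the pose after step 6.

n=0: pose=(5,1,S); sL=120/97, sR=24/5; mL=12/5, mR=2028/485; mL+mR=3192/485 → advance +1; mR−mL=864/485 → turn +1·90°
n=1: pose=(5,0,E); sL=20/27, sR=4/3; mL=2/3, mR=26/27; mL+mR=44/27 → advance +1; mR−mL=8/27 → turn +1·90°
n=2: pose=(6,0,N); sL=120/97, sR=120/181; mL=60/181, mR=780/17557; mL+mR=6600/17557 → advance +1; mR−mL=-5040/17557 → turn -1·90°
n=3: pose=(6,1,E); sL=3/5, sR=30/29; mL=15/29, mR=213/290; mL+mR=363/290 → advance +1; mR−mL=63/290 → turn +1·90°
n=4: pose=(7,1,N); sL=24/25, sR=120/221; mL=60/221, mR=348/5525; mL+mR=1848/5525 → advance +1; mR−mL=-1152/5525 → turn -1·90°
n=5: pose=(7,2,E); sL=60/121, sR=60/73; mL=30/73, mR=5070/8833; mL+mR=8700/8833 → advance +1; mR−mL=1440/8833 → turn +1·90°
n=6: pose=(8,2,N); sL=120/157, sR=24/53; mL=12/53, mR=588/8321; mL+mR=2472/8321 → advance +1; mR−mL=-1296/8321 → turn -1·90°

0 120/97 24/5 12/5 2028/485 5 1 S
1 20/27 4/3 2/3 26/27 5 0 E
2 120/97 120/181 60/181 780/17557 6 0 N
3 3/5 30/29 15/29 213/290 6 1 E
4 24/25 120/221 60/221 348/5525 7 1 N
5 60/121 60/73 30/73 5070/8833 7 2 E
6 120/157 24/53 12/53 588/8321 8 2 N
final 8 3 E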